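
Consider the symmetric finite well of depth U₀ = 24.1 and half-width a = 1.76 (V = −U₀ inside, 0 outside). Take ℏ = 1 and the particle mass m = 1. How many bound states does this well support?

N = 8

The dimensionless depth is z₀ = a√(2mU₀)/ℏ = 1.76 × √(48.20) = 12.22.
The even/odd transcendental equations gain one root per π/2 in z₀, giving N = 1 + ⌊2z₀/π⌋ = 1 + ⌊7.779⌋ = 8.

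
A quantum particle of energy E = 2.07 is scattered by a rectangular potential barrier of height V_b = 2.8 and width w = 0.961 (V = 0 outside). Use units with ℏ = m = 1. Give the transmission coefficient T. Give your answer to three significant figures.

Since E < V_b the interior solution is evanescent with decay constant κ = √(2m(V_b − E))/ℏ = 1.208.
κw = 1.161, sinh(κw) = 1.440.
The exact tunnelling result is T⁻¹ = 1 + V_b² sinh²(κw) / [4E(V_b − E)] = 3.691, so T = 0.271.

T = 0.271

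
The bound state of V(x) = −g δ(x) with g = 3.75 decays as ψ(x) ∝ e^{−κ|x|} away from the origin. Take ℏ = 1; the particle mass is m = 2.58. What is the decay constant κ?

κ = 9.68

Integrating the TISE across x = 0 gives the cusp condition ψ'(0⁺) − ψ'(0⁻) = −(2mg/ℏ²)ψ(0).
With ψ ∝ e^{−κ|x|} this yields −2κ = −2mg/ℏ², so κ = mg/ℏ² = 9.675.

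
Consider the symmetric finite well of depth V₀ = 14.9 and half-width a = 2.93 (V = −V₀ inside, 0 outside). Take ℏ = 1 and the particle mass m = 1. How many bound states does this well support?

N = 11

The dimensionless depth is z₀ = a√(2mV₀)/ℏ = 2.93 × √(29.80) = 15.99.
The even/odd transcendental equations gain one root per π/2 in z₀, giving N = 1 + ⌊2z₀/π⌋ = 1 + ⌊10.18⌋ = 11.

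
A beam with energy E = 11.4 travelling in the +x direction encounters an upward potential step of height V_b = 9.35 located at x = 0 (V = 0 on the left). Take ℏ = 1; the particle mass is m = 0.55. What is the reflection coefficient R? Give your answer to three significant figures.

On each side the TISE gives plane waves with k = √(2m(E − V))/ℏ: k₁ = √(2·0.55·11.4) = 3.541, k₂ = √(2·0.55·2.05) = 1.502.
Matching ψ and ψ′ at x = 0 gives r = (k₁ − k₂)/(k₁ + k₂), so R = r² = 0.1636 and T = 1 − R = 0.8364.

R = 0.164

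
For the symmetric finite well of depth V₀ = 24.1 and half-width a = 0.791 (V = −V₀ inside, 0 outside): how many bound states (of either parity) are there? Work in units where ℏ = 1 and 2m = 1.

N = 3

Define the well-strength parameter z₀ = (a/ℏ)√(2mV₀) = 0.791 × √(2·0.5·24.1) = 3.883.
A new bound state (alternating even/odd) appears each time z₀ passes a multiple of π/2, so N = ⌊2z₀/π⌋ + 1 = ⌊2.472⌋ + 1 = 3.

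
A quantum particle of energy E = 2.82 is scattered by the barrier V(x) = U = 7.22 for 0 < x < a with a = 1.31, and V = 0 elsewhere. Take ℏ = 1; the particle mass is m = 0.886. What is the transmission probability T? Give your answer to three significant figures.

E < U: inside the barrier ψ ∝ e^{±κx} with κ = √(2m(U − E))/ℏ = 2.792.
κa = 3.658, sinh(κa) = 19.38.
The exact tunnelling result is T⁻¹ = 1 + U² sinh²(κa) / [4E(U − E)] = 395.3, so T = 0.00253.

T = 0.00253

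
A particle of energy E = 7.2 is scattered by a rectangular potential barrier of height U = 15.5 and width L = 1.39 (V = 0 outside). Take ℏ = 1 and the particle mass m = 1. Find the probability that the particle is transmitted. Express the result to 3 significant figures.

T = 0.0000479

E < U: inside the barrier ψ ∝ e^{±κx} with κ = √(2m(U − E))/ℏ = 4.074.
κL = 5.663, sinh(κL) = 144.0.
Matching ψ, ψ′ at both faces gives T = [1 + U² sinh²(κL) / (4E(U − E))]⁻¹ = 1/20860 = 0.0000479.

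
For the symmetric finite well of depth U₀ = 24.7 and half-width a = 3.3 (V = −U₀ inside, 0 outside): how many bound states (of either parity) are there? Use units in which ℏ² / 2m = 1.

N = 11

The dimensionless depth is z₀ = a√(2mU₀)/ℏ = 3.3 × √(24.70) = 16.40.
The even/odd transcendental equations gain one root per π/2 in z₀, giving N = 1 + ⌊2z₀/π⌋ = 1 + ⌊10.44⌋ = 11.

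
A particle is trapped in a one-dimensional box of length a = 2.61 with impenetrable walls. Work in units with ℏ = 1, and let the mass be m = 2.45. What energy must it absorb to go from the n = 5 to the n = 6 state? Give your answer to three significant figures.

ΔE = 3.25

E_n = n²π²ℏ²/(2ma²), so ΔE = (6² − 5²) π²ℏ²/(2ma²).
ΔE = 11 × π² / (2 × 2.45 × 2.61²) = 3.252.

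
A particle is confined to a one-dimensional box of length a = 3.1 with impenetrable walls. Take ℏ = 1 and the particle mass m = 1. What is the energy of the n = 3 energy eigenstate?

The infinite-well eigenfunctions ψ_n = √(2/a) sin(nπx/a) vanish at both walls, giving E_n = n²π²ℏ²/(2ma²).
E_3 = 3² × π² / (2 × 1 × 3.1²) = 4.622.

E = 4.62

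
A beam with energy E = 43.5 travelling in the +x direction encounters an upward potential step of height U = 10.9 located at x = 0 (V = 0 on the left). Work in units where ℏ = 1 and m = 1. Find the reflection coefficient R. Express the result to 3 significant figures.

R = 0.00518

On each side the TISE gives plane waves with k = √(2m(E − V))/ℏ: k₁ = √(2·1·43.5) = 9.327, k₂ = √(2·1·32.6) = 8.075.
Matching ψ and ψ′ at x = 0 gives r = (k₁ − k₂)/(k₁ + k₂), so R = r² = 0.005182 and T = 1 − R = 0.9948.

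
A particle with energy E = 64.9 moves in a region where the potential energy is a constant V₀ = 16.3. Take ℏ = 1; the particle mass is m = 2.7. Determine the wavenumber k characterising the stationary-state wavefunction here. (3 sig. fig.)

k = 16.2

With E > V₀ the solution is oscillatory, ψ ∝ e^{±ikx} with k = √(2m(E − V₀))/ℏ.
k = √(2 × 2.7 × 48.6) = 16.20.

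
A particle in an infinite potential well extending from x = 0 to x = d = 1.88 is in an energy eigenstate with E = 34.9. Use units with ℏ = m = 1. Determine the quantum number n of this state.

n = 5

From E_n = n²π²ℏ²/(2md²) invert to n = √(2md²E)/(πℏ).
n = (1.88/π) × √(2 × 1 × 34.9) = 5.000 → n = 5.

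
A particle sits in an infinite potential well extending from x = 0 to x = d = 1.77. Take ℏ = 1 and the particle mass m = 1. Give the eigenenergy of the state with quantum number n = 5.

E = 39.4

Requiring ψ(0) = ψ(d) = 0 quantises k = nπ/d, hence E_n = ℏ²k²/2m = n²π²ℏ²/(2md²).
E_5 = 5² × π² / (2 × 1 × 1.77²) = 39.38.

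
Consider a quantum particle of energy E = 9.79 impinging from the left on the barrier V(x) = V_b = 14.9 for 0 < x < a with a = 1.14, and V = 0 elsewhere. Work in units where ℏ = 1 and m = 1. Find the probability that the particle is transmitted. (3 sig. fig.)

Since E < V_b the interior solution is evanescent with decay constant κ = √(2m(V_b − E))/ℏ = 3.197.
κa = 3.644, sinh(κa) = 19.12.
The exact tunnelling result is T⁻¹ = 1 + V_b² sinh²(κa) / [4E(V_b − E)] = 406.5, so T = 0.00246.

T = 0.00246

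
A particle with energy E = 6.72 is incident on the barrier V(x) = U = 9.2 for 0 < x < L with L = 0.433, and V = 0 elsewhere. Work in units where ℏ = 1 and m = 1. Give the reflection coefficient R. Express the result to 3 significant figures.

Since E < U the interior solution is evanescent with decay constant κ = √(2m(U − E))/ℏ = 2.227.
κL = 0.9643, sinh(κL) = 1.121.
The exact tunnelling result is T⁻¹ = 1 + U² sinh²(κL) / [4E(U − E)] = 2.595, so T = 0.385.
R = 1 − T = 0.615.

R = 0.615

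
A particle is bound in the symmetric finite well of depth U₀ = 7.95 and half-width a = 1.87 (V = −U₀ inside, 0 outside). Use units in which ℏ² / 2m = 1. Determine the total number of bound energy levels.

Define the well-strength parameter z₀ = (a/ℏ)√(2mU₀) = 1.87 × √(2·0.5·7.95) = 5.273.
The even/odd transcendental equations gain one root per π/2 in z₀, giving N = 1 + ⌊2z₀/π⌋ = 1 + ⌊3.357⌋ = 4.

N = 4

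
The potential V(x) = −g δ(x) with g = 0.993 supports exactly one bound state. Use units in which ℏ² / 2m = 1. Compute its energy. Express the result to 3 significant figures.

The bound state is ψ(x) = √κ e^{−κ|x|}. The derivative jump ψ'(0⁺) − ψ'(0⁻) = −(2mg/ℏ²)ψ(0) fixes κ = mg/ℏ² = 0.4965.
Then E = −ℏ²κ²/(2m) = −mg²/(2ℏ²) = -0.2465.

E = -0.247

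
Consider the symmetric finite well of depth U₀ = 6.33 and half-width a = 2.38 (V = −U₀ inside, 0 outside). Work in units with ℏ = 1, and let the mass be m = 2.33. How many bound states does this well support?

N = 9

The dimensionless depth is z₀ = a√(2mU₀)/ℏ = 2.38 × √(29.50) = 12.93.
A new bound state (alternating even/odd) appears each time z₀ passes a multiple of π/2, so N = ⌊2z₀/π⌋ + 1 = ⌊8.229⌋ + 1 = 9.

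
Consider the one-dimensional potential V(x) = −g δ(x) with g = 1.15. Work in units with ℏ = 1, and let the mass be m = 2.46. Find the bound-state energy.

For x ≠ 0 the bound state is ψ ∝ e^{−κ|x|}; integrating the TISE across the delta gives the cusp condition 2κ = 2mg/ℏ², so κ = 2.829.
Then E = −ℏ²κ²/(2m) = −mg²/(2ℏ²) = -1.627.

E = -1.63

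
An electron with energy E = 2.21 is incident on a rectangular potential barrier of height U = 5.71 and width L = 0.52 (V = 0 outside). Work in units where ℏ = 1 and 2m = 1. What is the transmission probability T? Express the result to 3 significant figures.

T = 0.425

E < U: inside the barrier ψ ∝ e^{±κx} with κ = √(2m(U − E))/ℏ = 1.871.
κL = 0.9728, sinh(κL) = 1.134.
Matching ψ, ψ′ at both faces gives T = [1 + U² sinh²(κL) / (4E(U − E))]⁻¹ = 1/2.354 = 0.425.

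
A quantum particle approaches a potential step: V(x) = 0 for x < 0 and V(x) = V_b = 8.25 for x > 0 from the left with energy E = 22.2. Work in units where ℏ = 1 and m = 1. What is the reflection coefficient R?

The wavenumbers are k₁ = √(2mE)/ℏ = 6.663 on the left and k₂ = √(2m(E − V_b))/ℏ = 5.282 on the right.
Matching ψ and ψ′ at x = 0 gives r = (k₁ − k₂)/(k₁ + k₂), so R = r² = 0.01337 and T = 1 − R = 0.9866.

R = 0.0134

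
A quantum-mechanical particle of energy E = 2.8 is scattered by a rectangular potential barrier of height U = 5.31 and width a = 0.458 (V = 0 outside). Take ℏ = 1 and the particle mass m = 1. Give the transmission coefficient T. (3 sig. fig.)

Since E < U the interior solution is evanescent with decay constant κ = √(2m(U − E))/ℏ = 2.241.
κa = 1.026, sinh(κa) = 1.216.
The exact tunnelling result is T⁻¹ = 1 + U² sinh²(κa) / [4E(U − E)] = 2.483, so T = 0.403.

T = 0.403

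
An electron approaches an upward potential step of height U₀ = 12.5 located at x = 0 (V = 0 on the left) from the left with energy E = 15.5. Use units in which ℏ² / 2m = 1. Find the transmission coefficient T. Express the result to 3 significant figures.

T = 0.849

On each side the TISE gives plane waves with k = √(2m(E − V))/ℏ: k₁ = √(2·½·15.5) = 3.937, k₂ = √(2·½·3) = 1.732.
Continuity of ψ and ψ′ at the step yields the reflection amplitude r = (k₁ − k₂)/(k₁ + k₂) = 0.3889; thus R = |r|² = 0.1513, T = 0.8487.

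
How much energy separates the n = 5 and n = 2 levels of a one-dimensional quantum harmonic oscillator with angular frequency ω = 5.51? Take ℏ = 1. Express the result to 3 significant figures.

E_n = ℏω(n + ½), so ΔE = (5 − 2) ℏω = 3 × 5.51 = 16.53.

ΔE = 16.5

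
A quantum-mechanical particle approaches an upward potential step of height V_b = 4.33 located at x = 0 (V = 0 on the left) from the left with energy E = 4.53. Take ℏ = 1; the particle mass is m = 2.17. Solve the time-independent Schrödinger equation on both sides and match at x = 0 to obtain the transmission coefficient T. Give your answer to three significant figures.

T = 0.574

On each side the TISE gives plane waves with k = √(2m(E − V))/ℏ: k₁ = √(2·2.17·4.53) = 4.434, k₂ = √(2·2.17·0.2) = 0.9317.
Matching ψ and ψ′ at x = 0 gives r = (k₁ − k₂)/(k₁ + k₂), so R = r² = 0.4261 and T = 1 − R = 0.5739.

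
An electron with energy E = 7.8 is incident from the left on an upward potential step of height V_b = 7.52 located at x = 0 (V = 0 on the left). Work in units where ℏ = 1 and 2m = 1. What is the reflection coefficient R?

On each side the TISE gives plane waves with k = √(2m(E − V))/ℏ: k₁ = √(2·½·7.8) = 2.793, k₂ = √(2·½·0.28) = 0.5292.
Matching ψ and ψ′ at x = 0 gives r = (k₁ − k₂)/(k₁ + k₂), so R = r² = 0.4643 and T = 1 − R = 0.5357.

R = 0.464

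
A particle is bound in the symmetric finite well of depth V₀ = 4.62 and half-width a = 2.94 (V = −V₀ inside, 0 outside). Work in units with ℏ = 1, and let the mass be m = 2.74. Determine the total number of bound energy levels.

The dimensionless depth is z₀ = a√(2mV₀)/ℏ = 2.94 × √(25.32) = 14.79.
A new bound state (alternating even/odd) appears each time z₀ passes a multiple of π/2, so N = ⌊2z₀/π⌋ + 1 = ⌊9.418⌋ + 1 = 10.

N = 10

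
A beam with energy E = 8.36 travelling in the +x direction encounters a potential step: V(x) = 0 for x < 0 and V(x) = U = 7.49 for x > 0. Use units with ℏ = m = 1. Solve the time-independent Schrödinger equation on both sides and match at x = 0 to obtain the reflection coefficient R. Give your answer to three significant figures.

R = 0.262

The wavenumbers are k₁ = √(2mE)/ℏ = 4.089 on the left and k₂ = √(2m(E − U))/ℏ = 1.319 on the right.
Continuity of ψ and ψ′ at the step yields the reflection amplitude r = (k₁ − k₂)/(k₁ + k₂) = 0.5122; thus R = |r|² = 0.2623, T = 0.7377.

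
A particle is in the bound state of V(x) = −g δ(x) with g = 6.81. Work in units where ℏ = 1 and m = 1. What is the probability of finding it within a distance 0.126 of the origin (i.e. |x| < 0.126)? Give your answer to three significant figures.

The normalised bound state is ψ = √κ e^{−κ|x|} with κ = mg/ℏ² = 6.810.
P(|x| < d) = ∫_{−d}^{d} κ e^{−2κ|x|} dx = 1 − e^{−2κd} = 1 − e^{−1.716} = 0.8202.

P = 0.820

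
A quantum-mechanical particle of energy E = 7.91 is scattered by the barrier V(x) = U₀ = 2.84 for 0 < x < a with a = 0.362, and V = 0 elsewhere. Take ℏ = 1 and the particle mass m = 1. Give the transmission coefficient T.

Above the barrier the interior wavenumber is k₂ = √(2m(E − U₀))/ℏ = 3.184, giving phase k₂a = 1.153.
Matching at both interfaces gives T⁻¹ = 1 + U₀² sin²(k₂a) / [4E(E − U₀)] = 1.042, hence T = 0.960.

T = 0.960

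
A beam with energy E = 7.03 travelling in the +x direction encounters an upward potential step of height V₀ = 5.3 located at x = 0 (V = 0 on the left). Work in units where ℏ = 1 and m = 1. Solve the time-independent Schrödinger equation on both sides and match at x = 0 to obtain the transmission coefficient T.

T = 0.887

The wavenumbers are k₁ = √(2mE)/ℏ = 3.750 on the left and k₂ = √(2m(E − V₀))/ℏ = 1.860 on the right.
Continuity of ψ and ψ′ at the step yields the reflection amplitude r = (k₁ − k₂)/(k₁ + k₂) = 0.3368; thus R = |r|² = 0.1135, T = 0.8865.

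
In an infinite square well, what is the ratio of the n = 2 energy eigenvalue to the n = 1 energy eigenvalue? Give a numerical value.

E_n = n²π²ℏ²/(2mL²) so the ratio is n₂²/n₁² = 4/1 = 4.

4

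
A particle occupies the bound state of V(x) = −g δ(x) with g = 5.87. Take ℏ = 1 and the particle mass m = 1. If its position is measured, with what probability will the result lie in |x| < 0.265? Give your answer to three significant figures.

The normalised bound state is ψ = √κ e^{−κ|x|} with κ = mg/ℏ² = 5.870.
P(|x| < d) = ∫_{−d}^{d} κ e^{−2κ|x|} dx = 1 − e^{−2κd} = 1 − e^{−3.111} = 0.9554.

P = 0.955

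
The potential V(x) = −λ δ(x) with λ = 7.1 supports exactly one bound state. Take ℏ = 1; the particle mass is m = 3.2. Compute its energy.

E = -80.7

The bound state is ψ(x) = √κ e^{−κ|x|}. The derivative jump ψ'(0⁺) − ψ'(0⁻) = −(2mλ/ℏ²)ψ(0) fixes κ = mλ/ℏ² = 22.72.
Then E = −ℏ²κ²/(2m) = −mλ²/(2ℏ²) = -80.66.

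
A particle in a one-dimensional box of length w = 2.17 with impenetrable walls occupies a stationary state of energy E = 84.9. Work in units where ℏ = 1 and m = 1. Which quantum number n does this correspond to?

n = 9

For an infinite well E_n = n²π²ℏ²/(2mw²), so n = (w/πℏ)√(2mE).
n = (2.17/π) × √(2 × 1 × 84.9) = 9.001 → n = 9.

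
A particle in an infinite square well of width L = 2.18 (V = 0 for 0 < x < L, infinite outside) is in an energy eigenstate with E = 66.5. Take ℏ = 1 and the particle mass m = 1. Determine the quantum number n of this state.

n = 8

From E_n = n²π²ℏ²/(2mL²) invert to n = √(2mL²E)/(πℏ).
n = (2.18/π) × √(2 × 1 × 66.5) = 8.003 → n = 8.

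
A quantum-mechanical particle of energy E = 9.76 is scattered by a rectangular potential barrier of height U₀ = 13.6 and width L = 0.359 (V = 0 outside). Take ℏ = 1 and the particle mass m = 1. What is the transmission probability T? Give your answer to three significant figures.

E < U₀: inside the barrier ψ ∝ e^{±κx} with κ = √(2m(U₀ − E))/ℏ = 2.771.
κL = 0.9949, sinh(κL) = 1.167.
Matching ψ, ψ′ at both faces gives T = [1 + U₀² sinh²(κL) / (4E(U₀ − E))]⁻¹ = 1/2.681 = 0.373.

T = 0.373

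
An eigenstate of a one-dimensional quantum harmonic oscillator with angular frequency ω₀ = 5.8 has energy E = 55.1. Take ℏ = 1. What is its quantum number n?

n = 9

E_n = ℏω₀(n + ½) ⇒ n = E/(ℏω₀) − ½ = 55.1/5.8 − 0.5 = 9.000 → n = 9.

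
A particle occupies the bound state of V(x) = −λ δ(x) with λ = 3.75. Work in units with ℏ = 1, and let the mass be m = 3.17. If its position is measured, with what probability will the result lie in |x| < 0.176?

P = 0.985

The normalised bound state is ψ = √κ e^{−κ|x|} with κ = mλ/ℏ² = 11.89.
P(|x| < d) = ∫_{−d}^{d} κ e^{−2κ|x|} dx = 1 − e^{−2κd} = 1 − e^{−4.184} = 0.9848.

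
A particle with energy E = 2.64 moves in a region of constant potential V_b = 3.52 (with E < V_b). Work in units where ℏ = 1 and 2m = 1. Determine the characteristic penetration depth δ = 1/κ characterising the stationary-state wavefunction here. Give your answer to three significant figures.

Since E < V_b the TISE in this region is ψ'' = κ²ψ with κ = √(2m(V_b − E))/ℏ.
κ = √(2 × 0.5 × 0.88) = 0.9381. The penetration depth is δ = 1/κ = 1.07.

δ = 1.07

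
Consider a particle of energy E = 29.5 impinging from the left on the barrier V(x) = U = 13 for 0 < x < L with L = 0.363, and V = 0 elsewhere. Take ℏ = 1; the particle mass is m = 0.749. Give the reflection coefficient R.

R = 0.0759

E > U: inside the barrier k₂ = √(2m(E − U))/ℏ = 4.972, k₂L = 1.805.
Matching at both interfaces gives T⁻¹ = 1 + U² sin²(k₂L) / [4E(E − U)] = 1.082, hence T = 0.924.
R = 1 − T = 0.0759.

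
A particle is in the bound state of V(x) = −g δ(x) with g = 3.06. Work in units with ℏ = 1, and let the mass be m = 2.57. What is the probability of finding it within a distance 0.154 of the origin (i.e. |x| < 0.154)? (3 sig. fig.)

P = 0.911

The normalised bound state is ψ = √κ e^{−κ|x|} with κ = mg/ℏ² = 7.864.
P(|x| < d) = ∫_{−d}^{d} κ e^{−2κ|x|} dx = 1 − e^{−2κd} = 1 − e^{−2.422} = 0.9113.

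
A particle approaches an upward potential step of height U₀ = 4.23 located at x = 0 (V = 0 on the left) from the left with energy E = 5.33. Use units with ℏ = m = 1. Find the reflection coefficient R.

R = 0.141

On each side the TISE gives plane waves with k = √(2m(E − V))/ℏ: k₁ = √(2·1·5.33) = 3.265, k₂ = √(2·1·1.1) = 1.483.
Continuity of ψ and ψ′ at the step yields the reflection amplitude r = (k₁ − k₂)/(k₁ + k₂) = 0.3752; thus R = |r|² = 0.1408, T = 0.8592.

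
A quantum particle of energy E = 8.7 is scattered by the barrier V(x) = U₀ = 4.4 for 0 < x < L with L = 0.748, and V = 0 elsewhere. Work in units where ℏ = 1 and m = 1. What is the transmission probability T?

T = 0.921

E > U₀: inside the barrier k₂ = √(2m(E − U₀))/ℏ = 2.933, k₂L = 2.194.
Matching at both interfaces gives T⁻¹ = 1 + U₀² sin²(k₂L) / [4E(E − U₀)] = 1.085, hence T = 0.921.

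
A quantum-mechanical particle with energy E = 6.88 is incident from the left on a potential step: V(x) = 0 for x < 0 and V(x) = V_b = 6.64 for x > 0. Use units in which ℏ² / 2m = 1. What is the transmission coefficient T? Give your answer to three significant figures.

T = 0.530

On each side the TISE gives plane waves with k = √(2m(E − V))/ℏ: k₁ = √(2·½·6.88) = 2.623, k₂ = √(2·½·0.24) = 0.4899.
Matching ψ and ψ′ at x = 0 gives r = (k₁ − k₂)/(k₁ + k₂), so R = r² = 0.4696 and T = 1 − R = 0.5304.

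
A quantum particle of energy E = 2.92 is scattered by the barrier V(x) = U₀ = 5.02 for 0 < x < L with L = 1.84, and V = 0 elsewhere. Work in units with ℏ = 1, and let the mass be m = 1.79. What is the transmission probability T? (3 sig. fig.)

T = 0.000161

E < U₀: inside the barrier ψ ∝ e^{±κx} with κ = √(2m(U₀ − E))/ℏ = 2.742.
κL = 5.045, sinh(κL) = 77.63.
The exact tunnelling result is T⁻¹ = 1 + U₀² sinh²(κL) / [4E(U₀ − E)] = 6192, so T = 0.000161.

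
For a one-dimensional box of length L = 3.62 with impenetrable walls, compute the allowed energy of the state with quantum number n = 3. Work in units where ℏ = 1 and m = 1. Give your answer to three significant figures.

E = 3.39

Requiring ψ(0) = ψ(L) = 0 quantises k = nπ/L, hence E_n = ℏ²k²/2m = n²π²ℏ²/(2mL²).
E_3 = 3² × π² / (2 × 1 × 3.62²) = 3.389.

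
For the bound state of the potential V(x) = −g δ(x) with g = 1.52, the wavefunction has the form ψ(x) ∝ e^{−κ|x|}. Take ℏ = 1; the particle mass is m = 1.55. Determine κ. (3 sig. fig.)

Integrating the TISE across x = 0 gives the cusp condition ψ'(0⁺) − ψ'(0⁻) = −(2mg/ℏ²)ψ(0).
With ψ ∝ e^{−κ|x|} this yields −2κ = −2mg/ℏ², so κ = mg/ℏ² = 2.356.

κ = 2.36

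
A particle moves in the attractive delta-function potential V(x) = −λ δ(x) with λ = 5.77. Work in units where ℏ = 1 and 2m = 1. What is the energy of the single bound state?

The bound state is ψ(x) = √κ e^{−κ|x|}. The derivative jump ψ'(0⁺) − ψ'(0⁻) = −(2mλ/ℏ²)ψ(0) fixes κ = mλ/ℏ² = 2.885.
Then E = −ℏ²κ²/(2m) = −mλ²/(2ℏ²) = -8.323.

E = -8.32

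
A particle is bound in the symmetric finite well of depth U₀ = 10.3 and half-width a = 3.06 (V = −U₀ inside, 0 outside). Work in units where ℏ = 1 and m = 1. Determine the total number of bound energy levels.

N = 9

The dimensionless depth is z₀ = a√(2mU₀)/ℏ = 3.06 × √(20.60) = 13.89.
The even/odd transcendental equations gain one root per π/2 in z₀, giving N = 1 + ⌊2z₀/π⌋ = 1 + ⌊8.842⌋ = 9.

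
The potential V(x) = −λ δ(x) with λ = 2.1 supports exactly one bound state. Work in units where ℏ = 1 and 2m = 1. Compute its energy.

E = -1.10

The bound state is ψ(x) = √κ e^{−κ|x|}. The derivative jump ψ'(0⁺) − ψ'(0⁻) = −(2mλ/ℏ²)ψ(0) fixes κ = mλ/ℏ² = 1.050.
Then E = −ℏ²κ²/(2m) = −mλ²/(2ℏ²) = -1.103.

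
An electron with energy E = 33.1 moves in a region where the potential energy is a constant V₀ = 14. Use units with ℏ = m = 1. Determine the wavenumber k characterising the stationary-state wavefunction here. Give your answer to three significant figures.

k = 6.18

With E > V₀ the solution is oscillatory, ψ ∝ e^{±ikx} with k = √(2m(E − V₀))/ℏ.
k = √(2 × 1 × 19.1) = 6.181.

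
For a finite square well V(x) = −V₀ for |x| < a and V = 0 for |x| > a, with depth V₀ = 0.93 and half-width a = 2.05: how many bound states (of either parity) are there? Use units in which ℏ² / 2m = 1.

N = 2

The dimensionless depth is z₀ = a√(2mV₀)/ℏ = 2.05 × √(0.9300) = 1.977.
A new bound state (alternating even/odd) appears each time z₀ passes a multiple of π/2, so N = ⌊2z₀/π⌋ + 1 = ⌊1.259⌋ + 1 = 2.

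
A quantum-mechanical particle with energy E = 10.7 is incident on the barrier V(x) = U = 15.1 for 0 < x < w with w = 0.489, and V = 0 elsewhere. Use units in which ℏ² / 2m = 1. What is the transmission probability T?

Since E < U the interior solution is evanescent with decay constant κ = √(2m(U − E))/ℏ = 2.098.
κw = 1.026, sinh(κw) = 1.215.
Matching ψ, ψ′ at both faces gives T = [1 + U² sinh²(κw) / (4E(U − E))]⁻¹ = 1/2.788 = 0.359.

T = 0.359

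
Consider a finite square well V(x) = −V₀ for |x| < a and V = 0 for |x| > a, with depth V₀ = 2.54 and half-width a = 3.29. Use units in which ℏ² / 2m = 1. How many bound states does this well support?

The dimensionless depth is z₀ = a√(2mV₀)/ℏ = 3.29 × √(2.540) = 5.243.
A new bound state (alternating even/odd) appears each time z₀ passes a multiple of π/2, so N = ⌊2z₀/π⌋ + 1 = ⌊3.338⌋ + 1 = 4.

N = 4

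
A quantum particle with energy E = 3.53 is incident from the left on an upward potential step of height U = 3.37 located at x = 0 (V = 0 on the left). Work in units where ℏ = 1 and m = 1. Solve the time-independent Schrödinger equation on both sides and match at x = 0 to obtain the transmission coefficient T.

On each side the TISE gives plane waves with k = √(2m(E − V))/ℏ: k₁ = √(2·1·3.53) = 2.657, k₂ = √(2·1·0.16) = 0.5657.
Continuity of ψ and ψ′ at the step yields the reflection amplitude r = (k₁ − k₂)/(k₁ + k₂) = 0.6489; thus R = |r|² = 0.4211, T = 0.5789.

T = 0.579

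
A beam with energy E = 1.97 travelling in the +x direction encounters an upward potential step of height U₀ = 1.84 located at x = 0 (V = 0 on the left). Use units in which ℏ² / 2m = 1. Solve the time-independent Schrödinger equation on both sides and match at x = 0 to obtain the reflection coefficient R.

On each side the TISE gives plane waves with k = √(2m(E − V))/ℏ: k₁ = √(2·½·1.97) = 1.404, k₂ = √(2·½·0.13) = 0.3606.
Continuity of ψ and ψ′ at the step yields the reflection amplitude r = (k₁ − k₂)/(k₁ + k₂) = 0.5912; thus R = |r|² = 0.3496, T = 0.6504.

R = 0.350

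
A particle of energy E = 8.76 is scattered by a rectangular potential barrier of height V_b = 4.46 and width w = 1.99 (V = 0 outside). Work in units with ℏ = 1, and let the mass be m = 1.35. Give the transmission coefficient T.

T = 0.971

Above the barrier the interior wavenumber is k₂ = √(2m(E − V_b))/ℏ = 3.407, giving phase k₂w = 6.781.
Matching at both interfaces gives T⁻¹ = 1 + V_b² sin²(k₂w) / [4E(E − V_b)] = 1.030, hence T = 0.971.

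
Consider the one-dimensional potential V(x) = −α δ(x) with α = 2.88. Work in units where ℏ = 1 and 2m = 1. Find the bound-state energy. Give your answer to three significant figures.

For x ≠ 0 the bound state is ψ ∝ e^{−κ|x|}; integrating the TISE across the delta gives the cusp condition 2κ = 2mα/ℏ², so κ = 1.440.
Then E = −ℏ²κ²/(2m) = −mα²/(2ℏ²) = -2.074.

E = -2.07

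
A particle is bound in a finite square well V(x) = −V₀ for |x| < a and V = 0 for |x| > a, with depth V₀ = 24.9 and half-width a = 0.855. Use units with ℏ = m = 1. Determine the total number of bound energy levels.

Define the well-strength parameter z₀ = (a/ℏ)√(2mV₀) = 0.855 × √(2·1·24.9) = 6.034.
The even/odd transcendental equations gain one root per π/2 in z₀, giving N = 1 + ⌊2z₀/π⌋ = 1 + ⌊3.841⌋ = 4.

N = 4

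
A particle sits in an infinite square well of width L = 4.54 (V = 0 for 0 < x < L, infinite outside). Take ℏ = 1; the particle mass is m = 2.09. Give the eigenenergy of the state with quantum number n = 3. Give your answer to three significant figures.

The infinite-well eigenfunctions ψ_n = √(2/L) sin(nπx/L) vanish at both walls, giving E_n = n²π²ℏ²/(2mL²).
E_3 = 3² × π² / (2 × 2.09 × 4.54²) = 1.031.

E = 1.03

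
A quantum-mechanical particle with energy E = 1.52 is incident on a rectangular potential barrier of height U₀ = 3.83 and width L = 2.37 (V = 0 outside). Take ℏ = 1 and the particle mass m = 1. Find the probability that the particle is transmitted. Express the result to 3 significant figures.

Since E < U₀ the interior solution is evanescent with decay constant κ = √(2m(U₀ − E))/ℏ = 2.149.
κL = 5.094, sinh(κL) = 81.53.
The exact tunnelling result is T⁻¹ = 1 + U₀² sinh²(κL) / [4E(U₀ − E)] = 6943, so T = 0.000144.

T = 0.000144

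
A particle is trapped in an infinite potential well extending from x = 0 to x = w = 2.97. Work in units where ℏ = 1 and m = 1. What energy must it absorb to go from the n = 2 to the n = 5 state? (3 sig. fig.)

E_n = n²π²ℏ²/(2mw²), so ΔE = (5² − 2²) π²ℏ²/(2mw²).
ΔE = 21 × π² / (2 × 1 × 2.97²) = 11.75.

ΔE = 11.7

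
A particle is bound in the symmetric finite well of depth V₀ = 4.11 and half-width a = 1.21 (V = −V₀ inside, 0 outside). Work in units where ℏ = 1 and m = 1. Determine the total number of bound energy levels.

Define the well-strength parameter z₀ = (a/ℏ)√(2mV₀) = 1.21 × √(2·1·4.11) = 3.469.
A new bound state (alternating even/odd) appears each time z₀ passes a multiple of π/2, so N = ⌊2z₀/π⌋ + 1 = ⌊2.209⌋ + 1 = 3.

N = 3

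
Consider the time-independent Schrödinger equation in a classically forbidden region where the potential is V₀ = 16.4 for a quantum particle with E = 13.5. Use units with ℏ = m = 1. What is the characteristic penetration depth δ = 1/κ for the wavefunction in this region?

δ = 0.415

Since E < V₀ the TISE in this region is ψ'' = κ²ψ with κ = √(2m(V₀ − E))/ℏ.
κ = √(2 × 1 × 2.9) = 2.408. The penetration depth is δ = 1/κ = 0.415.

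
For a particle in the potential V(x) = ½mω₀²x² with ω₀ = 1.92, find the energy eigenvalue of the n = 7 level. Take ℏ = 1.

Using E_n = (n + ½)ℏω₀: E_7 = 7.5 × 1.92 = 14.40.

E = 14.4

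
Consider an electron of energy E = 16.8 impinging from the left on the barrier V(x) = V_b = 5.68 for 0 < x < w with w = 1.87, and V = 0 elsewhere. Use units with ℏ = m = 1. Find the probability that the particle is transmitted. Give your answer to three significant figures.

E > V_b: inside the barrier k₂ = √(2m(E − V_b))/ℏ = 4.716, k₂w = 8.819.
Matching at both interfaces gives T⁻¹ = 1 + V_b² sin²(k₂w) / [4E(E − V_b)] = 1.014, hence T = 0.986.

T = 0.986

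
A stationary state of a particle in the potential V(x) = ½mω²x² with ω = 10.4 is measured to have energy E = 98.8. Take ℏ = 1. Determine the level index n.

n = 9

E_n = ℏω(n + ½) ⇒ n = E/(ℏω) − ½ = 98.8/10.4 − 0.5 = 9.000 → n = 9.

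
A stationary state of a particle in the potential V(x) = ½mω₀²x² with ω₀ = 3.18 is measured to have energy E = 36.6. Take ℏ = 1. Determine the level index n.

Invert E_n = (n + ½)ℏω₀: n = E/ℏω₀ − ½ = 11.009, so n = 11.

n = 11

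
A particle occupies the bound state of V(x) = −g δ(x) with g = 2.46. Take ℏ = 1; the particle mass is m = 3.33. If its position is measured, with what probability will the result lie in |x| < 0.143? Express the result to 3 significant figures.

P = 0.904

The normalised bound state is ψ = √κ e^{−κ|x|} with κ = mg/ℏ² = 8.192.
P(|x| < d) = ∫_{−d}^{d} κ e^{−2κ|x|} dx = 1 − e^{−2κd} = 1 − e^{−2.343} = 0.9039.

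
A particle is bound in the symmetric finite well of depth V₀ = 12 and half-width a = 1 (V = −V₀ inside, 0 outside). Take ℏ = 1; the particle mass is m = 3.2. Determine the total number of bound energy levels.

Define the well-strength parameter z₀ = (a/ℏ)√(2mV₀) = 1 × √(2·3.2·12) = 8.764.
A new bound state (alternating even/odd) appears each time z₀ passes a multiple of π/2, so N = ⌊2z₀/π⌋ + 1 = ⌊5.579⌋ + 1 = 6.

N = 6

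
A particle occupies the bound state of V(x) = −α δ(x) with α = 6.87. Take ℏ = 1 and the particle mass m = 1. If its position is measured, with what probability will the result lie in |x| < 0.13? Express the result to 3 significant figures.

P = 0.832

The normalised bound state is ψ = √κ e^{−κ|x|} with κ = mα/ℏ² = 6.870.
P(|x| < d) = ∫_{−d}^{d} κ e^{−2κ|x|} dx = 1 − e^{−2κd} = 1 − e^{−1.786} = 0.8324.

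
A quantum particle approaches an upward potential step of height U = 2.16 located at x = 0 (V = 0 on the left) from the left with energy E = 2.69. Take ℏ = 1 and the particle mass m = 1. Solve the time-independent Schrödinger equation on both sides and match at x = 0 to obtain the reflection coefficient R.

The wavenumbers are k₁ = √(2mE)/ℏ = 2.319 on the left and k₂ = √(2m(E − U))/ℏ = 1.030 on the right.
Matching ψ and ψ′ at x = 0 gives r = (k₁ − k₂)/(k₁ + k₂), so R = r² = 0.1483 and T = 1 − R = 0.8517.

R = 0.148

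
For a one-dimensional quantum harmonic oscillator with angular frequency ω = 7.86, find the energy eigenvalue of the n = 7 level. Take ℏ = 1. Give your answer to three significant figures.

Using E_n = (n + ½)ℏω: E_7 = 7.5 × 7.86 = 58.95.

E = 59.0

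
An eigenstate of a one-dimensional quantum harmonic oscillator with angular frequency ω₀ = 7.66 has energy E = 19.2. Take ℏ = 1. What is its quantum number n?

n = 2

Invert E_n = (n + ½)ℏω₀: n = E/ℏω₀ − ½ = 2.007, so n = 2.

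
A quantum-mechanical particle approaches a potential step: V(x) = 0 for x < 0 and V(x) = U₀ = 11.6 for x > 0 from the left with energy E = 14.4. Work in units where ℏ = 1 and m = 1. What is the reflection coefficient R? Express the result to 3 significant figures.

R = 0.151

The wavenumbers are k₁ = √(2mE)/ℏ = 5.367 on the left and k₂ = √(2m(E − U₀))/ℏ = 2.366 on the right.
Continuity of ψ and ψ′ at the step yields the reflection amplitude r = (k₁ − k₂)/(k₁ + k₂) = 0.3880; thus R = |r|² = 0.1505, T = 0.8495.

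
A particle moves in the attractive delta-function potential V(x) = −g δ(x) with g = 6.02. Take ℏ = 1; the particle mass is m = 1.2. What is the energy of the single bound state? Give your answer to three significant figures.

E = -21.7

The bound state is ψ(x) = √κ e^{−κ|x|}. The derivative jump ψ'(0⁺) − ψ'(0⁻) = −(2mg/ℏ²)ψ(0) fixes κ = mg/ℏ² = 7.224.
Then E = −ℏ²κ²/(2m) = −mg²/(2ℏ²) = -21.74.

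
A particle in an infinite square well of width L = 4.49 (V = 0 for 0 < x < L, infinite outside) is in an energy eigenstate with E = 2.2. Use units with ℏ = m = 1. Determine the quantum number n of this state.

n = 3

From E_n = n²π²ℏ²/(2mL²) invert to n = √(2mL²E)/(πℏ).
n = (4.49/π) × √(2 × 1 × 2.2) = 2.998 → n = 3.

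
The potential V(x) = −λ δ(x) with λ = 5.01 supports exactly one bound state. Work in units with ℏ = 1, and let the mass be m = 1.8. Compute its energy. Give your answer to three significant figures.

E = -22.6

For x ≠ 0 the bound state is ψ ∝ e^{−κ|x|}; integrating the TISE across the delta gives the cusp condition 2κ = 2mλ/ℏ², so κ = 9.018.
Then E = −ℏ²κ²/(2m) = −mλ²/(2ℏ²) = -22.59.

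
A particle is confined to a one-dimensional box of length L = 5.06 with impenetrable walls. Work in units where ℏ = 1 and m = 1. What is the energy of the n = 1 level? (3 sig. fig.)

E = 0.193

Requiring ψ(0) = ψ(L) = 0 quantises k = nπ/L, hence E_n = ℏ²k²/2m = n²π²ℏ²/(2mL²).
E_1 = 1² × π² / (2 × 1 × 5.06²) = 0.1927.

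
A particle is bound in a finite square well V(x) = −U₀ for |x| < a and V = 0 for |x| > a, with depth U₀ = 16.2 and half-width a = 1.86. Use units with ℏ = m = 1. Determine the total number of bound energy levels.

Define the well-strength parameter z₀ = (a/ℏ)√(2mU₀) = 1.86 × √(2·1·16.2) = 10.59.
The even/odd transcendental equations gain one root per π/2 in z₀, giving N = 1 + ⌊2z₀/π⌋ = 1 + ⌊6.740⌋ = 7.

N = 7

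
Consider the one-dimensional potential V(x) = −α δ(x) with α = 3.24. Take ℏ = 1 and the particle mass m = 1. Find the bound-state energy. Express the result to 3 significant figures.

E = -5.25

The bound state is ψ(x) = √κ e^{−κ|x|}. The derivative jump ψ'(0⁺) − ψ'(0⁻) = −(2mα/ℏ²)ψ(0) fixes κ = mα/ℏ² = 3.240.
Then E = −ℏ²κ²/(2m) = −mα²/(2ℏ²) = -5.249.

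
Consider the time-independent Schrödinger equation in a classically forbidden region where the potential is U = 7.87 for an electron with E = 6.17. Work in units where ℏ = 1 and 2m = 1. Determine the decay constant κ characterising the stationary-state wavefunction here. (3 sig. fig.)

Since E < U the TISE in this region is ψ'' = κ²ψ with κ = √(2m(U − E))/ℏ.
κ = √(2 × 0.5 × 1.7) = 1.304.

κ = 1.30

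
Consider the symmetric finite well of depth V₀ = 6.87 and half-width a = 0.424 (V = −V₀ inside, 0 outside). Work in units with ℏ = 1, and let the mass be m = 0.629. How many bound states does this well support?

The dimensionless depth is z₀ = a√(2mV₀)/ℏ = 0.424 × √(8.642) = 1.246.
The even/odd transcendental equations gain one root per π/2 in z₀, giving N = 1 + ⌊2z₀/π⌋ = 1 + ⌊0.7935⌋ = 1.

N = 1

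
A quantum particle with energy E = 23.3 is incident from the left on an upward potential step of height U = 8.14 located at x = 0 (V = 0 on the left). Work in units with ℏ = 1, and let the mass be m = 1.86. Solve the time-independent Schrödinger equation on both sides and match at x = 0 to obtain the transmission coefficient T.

T = 0.989

On each side the TISE gives plane waves with k = √(2m(E − V))/ℏ: k₁ = √(2·1.86·23.3) = 9.310, k₂ = √(2·1.86·15.16) = 7.510.
Continuity of ψ and ψ′ at the step yields the reflection amplitude r = (k₁ − k₂)/(k₁ + k₂) = 0.1070; thus R = |r|² = 0.01146, T = 0.9885.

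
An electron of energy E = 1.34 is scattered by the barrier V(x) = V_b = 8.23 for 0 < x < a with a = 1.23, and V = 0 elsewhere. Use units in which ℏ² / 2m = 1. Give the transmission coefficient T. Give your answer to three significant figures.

E < V_b: inside the barrier ψ ∝ e^{±κx} with κ = √(2m(V_b − E))/ℏ = 2.625.
κa = 3.229, sinh(κa) = 12.60.
The exact tunnelling result is T⁻¹ = 1 + V_b² sinh²(κa) / [4E(V_b − E)] = 292.3, so T = 0.00342.

T = 0.00342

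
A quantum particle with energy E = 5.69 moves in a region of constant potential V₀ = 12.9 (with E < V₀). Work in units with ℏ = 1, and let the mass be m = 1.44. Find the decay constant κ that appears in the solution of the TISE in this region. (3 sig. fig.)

Since E < V₀ the TISE in this region is ψ'' = κ²ψ with κ = √(2m(V₀ − E))/ℏ.
κ = √(2 × 1.44 × 7.21) = 4.557.

κ = 4.56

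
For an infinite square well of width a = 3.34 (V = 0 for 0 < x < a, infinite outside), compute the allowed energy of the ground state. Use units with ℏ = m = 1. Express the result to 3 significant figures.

The infinite-well eigenfunctions ψ_n = √(2/a) sin(nπx/a) vanish at both walls, giving E_n = n²π²ℏ²/(2ma²).
E_1 = 1² × π² / (2 × 1 × 3.34²) = 0.4424.

E = 0.442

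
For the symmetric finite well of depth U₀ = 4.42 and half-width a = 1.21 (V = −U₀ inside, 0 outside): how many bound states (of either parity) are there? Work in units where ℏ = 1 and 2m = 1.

Define the well-strength parameter z₀ = (a/ℏ)√(2mU₀) = 1.21 × √(2·0.5·4.42) = 2.544.
A new bound state (alternating even/odd) appears each time z₀ passes a multiple of π/2, so N = ⌊2z₀/π⌋ + 1 = ⌊1.619⌋ + 1 = 2.

N = 2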